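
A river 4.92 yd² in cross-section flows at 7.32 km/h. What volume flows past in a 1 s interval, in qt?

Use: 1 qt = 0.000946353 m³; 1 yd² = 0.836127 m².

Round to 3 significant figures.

7.32 km/h × (1/3.6) = 2.03333 m/s
4.92 yd² × 0.836127 = 4.11374 m²
V = v × A × t = 2.03333 m/s × 4.11374 m² × 1 s = 8.36459 m³
8.36459 m³ ÷ (0.000946353 m³/qt) = 8838.76 qt

8840 qt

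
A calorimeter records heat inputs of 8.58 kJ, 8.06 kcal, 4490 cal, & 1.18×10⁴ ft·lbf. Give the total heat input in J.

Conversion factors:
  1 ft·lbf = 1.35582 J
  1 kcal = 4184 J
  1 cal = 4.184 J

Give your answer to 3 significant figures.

7.71×10⁴ J

8.58 kJ × 1000 = 8580 J
8.06 kcal × 4184 = 33723 J
4490 cal × 4.184 = 18786.2 J
1.18×10⁴ ft·lbf × 1.35582 = 15998.7 J
Combined: 8580 + 33723 + 18786.2 + 15998.7 = 77087.9 J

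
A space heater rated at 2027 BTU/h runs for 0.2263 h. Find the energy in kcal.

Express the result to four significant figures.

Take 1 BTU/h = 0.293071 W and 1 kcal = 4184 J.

2027 BTU/h × 0.293071 = 594.055 W
0.2263 h × 3600 = 814.68 s
E = P × t = 594.055 W × 814.68 s = 483965 J
483965 J ÷ (4184 J/kcal) = 115.67 kcal

115.7 kcal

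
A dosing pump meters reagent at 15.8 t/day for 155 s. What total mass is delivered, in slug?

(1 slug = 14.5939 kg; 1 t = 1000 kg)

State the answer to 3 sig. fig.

15.8 t/day → 0.18287 kg/s
m = ṁ × t = 0.18287 × 155 = 28.3448 kg
In slug: 28.3448 / 14.5939 = 1.94224 slug

1.94 slug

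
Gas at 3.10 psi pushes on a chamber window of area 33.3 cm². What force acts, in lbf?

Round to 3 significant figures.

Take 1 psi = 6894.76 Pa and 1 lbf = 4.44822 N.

16.0 lbf

3.10 psi × 6894.76 → 21373.8 Pa
33.3 cm² × 0.0001 → 0.00333 m²
F = P × A = 21373.8 Pa × 0.00333 m² = 71.1748 N
71.1748 N ÷ (4.44822 N/lbf) = 16.0007 lbf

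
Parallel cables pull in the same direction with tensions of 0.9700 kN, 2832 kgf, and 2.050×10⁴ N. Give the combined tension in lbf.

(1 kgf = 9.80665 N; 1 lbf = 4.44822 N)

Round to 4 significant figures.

0.9700 kN × 1000 = 970 N
2832 kgf × 9.80665 = 27772.4 N
2.050×10⁴ N (already N)
Total: 970 + 27772.4 + 20500 = 49242.4 N
In lbf: 49242.4 / 4.44822 = 11070.1 lbf

1.107×10⁴ lbf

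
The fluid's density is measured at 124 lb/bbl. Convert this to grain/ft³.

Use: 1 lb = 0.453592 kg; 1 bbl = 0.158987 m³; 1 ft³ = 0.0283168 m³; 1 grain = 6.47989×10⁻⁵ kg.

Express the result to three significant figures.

1.55×10⁵ grain/ft³

124 lb/bbl × 0.453592 kg/lb ÷ 0.158987 m³/bbl = 353.774 kg/m³
353.774 kg/m³ ÷ 6.47989×10⁻⁵ kg/grain × 0.0283168 m³/ft³ = 154597 grain/ft³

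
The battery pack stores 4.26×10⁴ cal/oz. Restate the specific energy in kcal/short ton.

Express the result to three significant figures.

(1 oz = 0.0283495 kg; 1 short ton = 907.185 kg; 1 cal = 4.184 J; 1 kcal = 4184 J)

4.26×10⁴ cal/oz × 4.184 J/cal ÷ 0.0283495 kg/oz = 6.28718×10⁶ J/kg
6.28718×10⁶ J/kg ÷ 4184 J/kcal × 907.185 kg/short ton = 1.3632×10⁶ kcal/short ton

1.36×10⁶ kcal/short ton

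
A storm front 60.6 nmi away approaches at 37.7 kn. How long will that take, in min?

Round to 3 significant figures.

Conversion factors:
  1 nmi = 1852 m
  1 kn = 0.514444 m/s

60.6 nmi × 1852 = 112231 m
37.7 kn × 0.514444 = 19.3945 m/s
t = d / v = 112231 m / 19.3945 m/s = 5786.74 s
5786.74 s ÷ (60 s/min) = 96.4457 min

96.4 min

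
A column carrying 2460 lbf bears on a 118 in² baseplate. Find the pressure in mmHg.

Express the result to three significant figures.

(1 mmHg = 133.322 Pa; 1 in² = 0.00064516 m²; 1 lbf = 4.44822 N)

2460 lbf × 4.44822 → 10942.6 N
118 in² × 0.00064516 → 0.0761289 m²
P = F / A = 10942.6 N / 0.0761289 m² = 143738 Pa
143738 Pa ÷ (133.322 Pa/mmHg) = 1078.13 mmHg

1080 mmHg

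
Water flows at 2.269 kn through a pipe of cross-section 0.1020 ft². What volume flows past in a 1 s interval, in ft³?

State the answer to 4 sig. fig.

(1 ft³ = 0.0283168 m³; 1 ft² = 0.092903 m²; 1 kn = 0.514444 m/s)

2.269 kn × 0.514444 → 1.16727 m/s
0.1020 ft² × 0.092903 → 0.00947611 m²
V = v × A × t = 1.16727 m/s × 0.00947611 m² × 1 s = 0.0110612 m³
0.0110612 m³ ÷ (0.0283168 m³/ft³) = 0.390623 ft³

0.3906 ft³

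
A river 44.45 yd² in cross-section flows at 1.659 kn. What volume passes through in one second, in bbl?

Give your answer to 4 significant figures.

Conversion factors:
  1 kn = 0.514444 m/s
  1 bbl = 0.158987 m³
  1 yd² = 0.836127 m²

1.659 kn × 0.514444 = 0.853463 m/s
44.45 yd² × 0.836127 = 37.1658 m²
V = v × A × t = 0.853463 m/s × 37.1658 m² × 1 s = 31.7196 m³
31.7196 m³ ÷ (0.158987 m³/bbl) = 199.511 bbl

199.5 bbl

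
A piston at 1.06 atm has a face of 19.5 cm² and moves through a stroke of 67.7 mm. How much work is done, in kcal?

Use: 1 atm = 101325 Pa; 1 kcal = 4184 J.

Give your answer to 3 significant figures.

0.00339 kcal

1.06 atm → 107404 Pa
19.5 cm² → 0.00195 m²
F = P × A = 107404 × 0.00195 = 209.438 N
67.7 mm → 0.0677 m
W = F × d = 209.438 × 0.0677 = 14.179 J
In kcal: 14.179 / 4184 = 0.00338886 kcal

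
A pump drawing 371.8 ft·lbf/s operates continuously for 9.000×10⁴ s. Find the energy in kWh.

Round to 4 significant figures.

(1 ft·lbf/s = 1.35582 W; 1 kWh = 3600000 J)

12.60 kWh

371.8 ft·lbf/s × 1.35582 = 504.094 W
E = P × t = 504.094 W × 90000 s = 4.53685×10⁷ J
4.53685×10⁷ J ÷ (3600000 J/kWh) = 12.6024 kWh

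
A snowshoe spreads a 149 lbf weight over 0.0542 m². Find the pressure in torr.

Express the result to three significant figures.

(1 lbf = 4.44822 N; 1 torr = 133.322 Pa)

149 lbf × 4.44822 → 662.785 N
P = F / A = 662.785 N / 0.0542 m² = 12228.5 Pa
12228.5 Pa ÷ (133.322 Pa/torr) = 91.7215 torr

91.7 torr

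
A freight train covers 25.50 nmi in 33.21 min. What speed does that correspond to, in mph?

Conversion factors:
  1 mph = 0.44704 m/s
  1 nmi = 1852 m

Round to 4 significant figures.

53.02 mph

25.50 nmi × 1852 → 47226 m
33.21 min × 60 → 1992.6 s
v = d / t = 47226 m / 1992.6 s = 23.7007 m/s
23.7007 m/s ÷ (0.44704 m/s/mph) = 53.017 mph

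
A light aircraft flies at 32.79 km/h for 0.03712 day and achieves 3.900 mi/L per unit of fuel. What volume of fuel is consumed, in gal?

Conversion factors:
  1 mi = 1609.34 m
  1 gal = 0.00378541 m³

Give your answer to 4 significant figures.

32.79 km/h → 9.10833 m/s
0.03712 day → 3207.17 s
d = v × t = 9.10833 × 3207.17 = 29212 m
3.900 mi/L → 6.27643×10⁶ m/m³
V = d / (distance per unit fuel) = 29212 / 6.27643×10⁶ = 0.00465424 m³
In gal: 0.00465424 / 0.00378541 = 1.22952 gal

1.230 gal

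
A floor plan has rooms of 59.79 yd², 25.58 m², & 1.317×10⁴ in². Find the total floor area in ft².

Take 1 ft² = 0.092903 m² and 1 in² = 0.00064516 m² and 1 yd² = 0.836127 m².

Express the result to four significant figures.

59.79 yd² × 0.836127 → 49.992 m²
25.58 m² (already m²)
1.317×10⁴ in² × 0.00064516 → 8.49676 m²
Sum: 49.992 + 25.58 + 8.49676 = 84.0688 m²
In ft²: 84.0688 / 0.092903 = 904.909 ft²

904.9 ft²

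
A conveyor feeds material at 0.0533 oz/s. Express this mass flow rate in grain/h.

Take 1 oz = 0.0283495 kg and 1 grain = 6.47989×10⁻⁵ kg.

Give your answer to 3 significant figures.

8.39×10⁴ grain/h

0.0533 oz/s × 0.0283495 kg/oz = 0.00151103 kg/s
0.00151103 kg/s ÷ 6.47989×10⁻⁵ kg/grain × 3600 s/h = 83947.5 grain/h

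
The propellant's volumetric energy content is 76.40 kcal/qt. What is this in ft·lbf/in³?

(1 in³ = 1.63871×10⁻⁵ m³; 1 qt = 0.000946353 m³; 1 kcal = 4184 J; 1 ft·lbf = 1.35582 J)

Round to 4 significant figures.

76.40 kcal/qt × 4184 J/kcal ÷ 0.000946353 m³/qt = 3.37778×10⁸ J/m³
3.37778×10⁸ J/m³ ÷ 1.35582 J/ft·lbf × 1.63871×10⁻⁵ m³/in³ = 4082.55 ft·lbf/in³

4083 ft·lbf/in³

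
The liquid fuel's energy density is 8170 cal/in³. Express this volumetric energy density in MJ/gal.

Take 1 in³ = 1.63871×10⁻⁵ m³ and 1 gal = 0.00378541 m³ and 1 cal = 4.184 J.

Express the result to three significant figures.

7.90 MJ/gal

8170 cal/in³ × 4.184 J/cal ÷ 1.63871×10⁻⁵ m³/in³ = 2.08599×10⁹ J/m³
2.08599×10⁹ J/m³ ÷ 1000000 J/MJ × 0.00378541 m³/gal = 7.89633 MJ/gal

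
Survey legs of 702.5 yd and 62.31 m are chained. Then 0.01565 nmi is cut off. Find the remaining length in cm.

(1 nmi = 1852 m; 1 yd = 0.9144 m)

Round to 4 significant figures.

702.5 yd × 0.9144 = 642.366 m
62.31 m (already m)
0.01565 nmi × 1852 = 28.9838 m
Result: 642.366 + 62.31 − 28.9838 = 675.692 m
In cm: 675.692 / 0.01 = 67569.2 cm

6.757×10⁴ cm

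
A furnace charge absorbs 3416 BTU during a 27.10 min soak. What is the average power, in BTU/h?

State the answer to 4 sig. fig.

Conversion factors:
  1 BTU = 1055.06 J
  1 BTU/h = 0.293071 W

3416 BTU × 1055.06 → 3.60408×10⁶ J
27.10 min × 60 → 1626 s
P = E / t = 3.60408×10⁶ J / 1626 s = 2216.53 W
2216.53 W ÷ (0.293071 W/BTU/h) = 7563.12 BTU/h

7563 BTU/h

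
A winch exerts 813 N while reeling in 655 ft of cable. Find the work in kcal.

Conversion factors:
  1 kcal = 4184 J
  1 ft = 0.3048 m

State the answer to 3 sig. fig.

655 ft × 0.3048 = 199.644 m
W = F × d = 813 N × 199.644 m = 162311 J
162311 J ÷ (4184 J/kcal) = 38.7933 kcal

38.8 kcal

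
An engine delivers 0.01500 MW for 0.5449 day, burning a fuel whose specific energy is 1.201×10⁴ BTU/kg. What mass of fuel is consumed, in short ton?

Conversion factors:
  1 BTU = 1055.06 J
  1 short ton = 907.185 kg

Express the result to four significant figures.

0.01500 MW → 15000 W
0.5449 day → 47079.4 s
E = P × t = 15000 × 47079.4 = 7.06191×10⁸ J
1.201×10⁴ BTU/kg → 1.26713×10⁷ J/kg
m = E / e_s = 7.06191×10⁸ / 1.26713×10⁷ = 55.7315 kg
In short ton: 55.7315 / 907.185 = 0.0614334 short ton

0.06143 short ton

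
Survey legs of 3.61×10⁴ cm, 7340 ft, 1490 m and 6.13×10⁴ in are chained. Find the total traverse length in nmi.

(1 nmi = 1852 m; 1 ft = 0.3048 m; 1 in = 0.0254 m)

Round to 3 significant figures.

3.05 nmi

3.61×10⁴ cm × 0.01 = 361 m
7340 ft × 0.3048 = 2237.23 m
1490 m (already m)
6.13×10⁴ in × 0.0254 = 1557.02 m
Combined: 361 + 2237.23 + 1490 + 1557.02 = 5645.25 m
In nmi: 5645.25 / 1852 = 3.04819 nmi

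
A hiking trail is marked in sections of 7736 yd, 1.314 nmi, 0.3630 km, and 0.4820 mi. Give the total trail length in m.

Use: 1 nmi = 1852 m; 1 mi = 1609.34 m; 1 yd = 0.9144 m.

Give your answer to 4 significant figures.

7736 yd × 0.9144 = 7073.8 m
1.314 nmi × 1852 = 2433.53 m
0.3630 km × 1000 = 363 m
0.4820 mi × 1609.34 = 775.702 m
Combined: 7073.8 + 2433.53 + 363 + 775.702 = 10646 m

1.065×10⁴ m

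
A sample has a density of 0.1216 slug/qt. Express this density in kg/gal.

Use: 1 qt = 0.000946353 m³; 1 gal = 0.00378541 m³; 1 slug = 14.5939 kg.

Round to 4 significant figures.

7.098 kg/gal

0.1216 slug/qt × 14.5939 kg/slug ÷ 0.000946353 m³/qt = 1875.22 kg/m³
1875.22 kg/m³ × 0.00378541 m³/gal = 7.09848 kg/gal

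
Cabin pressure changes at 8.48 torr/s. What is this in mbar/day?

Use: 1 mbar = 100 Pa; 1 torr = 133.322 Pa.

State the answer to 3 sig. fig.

8.48 torr/s × 133.322 Pa/torr = 1130.57 Pa/s
1130.57 Pa/s ÷ 100 Pa/mbar × 86400 s/day = 976812 mbar/day

9.77×10⁵ mbar/day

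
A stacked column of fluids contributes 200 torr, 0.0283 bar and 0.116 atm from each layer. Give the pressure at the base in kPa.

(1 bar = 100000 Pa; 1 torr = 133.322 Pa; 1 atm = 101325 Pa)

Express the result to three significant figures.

200 torr × 133.322 → 26664.4 Pa
0.0283 bar × 100000 → 2830 Pa
0.116 atm × 101325 → 11753.7 Pa
Total: 26664.4 + 2830 + 11753.7 = 41248.1 Pa
In kPa: 41248.1 / 1000 = 41.2481 kPa

41.2 kPa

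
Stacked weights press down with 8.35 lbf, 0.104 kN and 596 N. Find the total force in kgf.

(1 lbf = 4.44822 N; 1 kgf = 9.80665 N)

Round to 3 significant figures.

8.35 lbf × 4.44822 → 37.1426 N
0.104 kN × 1000 → 104 N
596 N (already N)
Combined: 37.1426 + 104 + 596 = 737.143 N
In kgf: 737.143 / 9.80665 = 75.1677 kgf

75.2 kgf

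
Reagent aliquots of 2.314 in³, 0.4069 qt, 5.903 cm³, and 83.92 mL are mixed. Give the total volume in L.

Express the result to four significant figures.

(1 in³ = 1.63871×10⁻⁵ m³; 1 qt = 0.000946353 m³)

2.314 in³ × 1.63871×10⁻⁵ → 3.79197×10⁻⁵ m³
0.4069 qt × 0.000946353 → 3.85071×10⁻⁴ m³
5.903 cm³ × 10⁻⁶ → 5.903×10⁻⁶ m³
83.92 mL × 10⁻⁶ → 8.392×10⁻⁵ m³
Total: 3.79197×10⁻⁵ + 3.85071×10⁻⁴ + 5.903×10⁻⁶ + 8.392×10⁻⁵ = 5.12814×10⁻⁴ m³
In L: 5.12814×10⁻⁴ / 0.001 = 0.512814 L

0.5128 L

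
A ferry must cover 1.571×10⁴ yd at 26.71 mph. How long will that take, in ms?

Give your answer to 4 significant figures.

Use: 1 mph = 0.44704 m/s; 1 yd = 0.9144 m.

1.203×10⁶ ms

1.571×10⁴ yd × 0.9144 → 14365.2 m
26.71 mph × 0.44704 → 11.9404 m/s
t = d / v = 14365.2 m / 11.9404 m/s = 1203.08 s
1203.08 s ÷ (0.001 s/ms) = 1.20308×10⁶ ms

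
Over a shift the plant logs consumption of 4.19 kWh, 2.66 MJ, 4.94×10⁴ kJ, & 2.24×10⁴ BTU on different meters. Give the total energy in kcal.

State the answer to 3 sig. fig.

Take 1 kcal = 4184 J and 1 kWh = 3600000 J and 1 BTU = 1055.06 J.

4.19 kWh × 3600000 = 1.5084×10⁷ J
2.66 MJ × 1000000 = 2.66×10⁶ J
4.94×10⁴ kJ × 1000 = 4.94×10⁷ J
2.24×10⁴ BTU × 1055.06 = 2.36333×10⁷ J
Combined: 1.5084×10⁷ + 2.66×10⁶ + 4.94×10⁷ + 2.36333×10⁷ = 9.07773×10⁷ J
In kcal: 9.07773×10⁷ / 4184 = 21696.3 kcal

2.17×10⁴ kcal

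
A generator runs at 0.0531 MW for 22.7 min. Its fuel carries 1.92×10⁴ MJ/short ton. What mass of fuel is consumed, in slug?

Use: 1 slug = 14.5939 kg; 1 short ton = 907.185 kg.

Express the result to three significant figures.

0.0531 MW → 53100 W
22.7 min → 1362 s
E = P × t = 53100 × 1362 = 7.23222×10⁷ J
1.92×10⁴ MJ/short ton → 2.11644×10⁷ J/kg
m = E / e_s = 7.23222×10⁷ / 2.11644×10⁷ = 3.41716 kg
In slug: 3.41716 / 14.5939 = 0.23415 slug

0.234 slug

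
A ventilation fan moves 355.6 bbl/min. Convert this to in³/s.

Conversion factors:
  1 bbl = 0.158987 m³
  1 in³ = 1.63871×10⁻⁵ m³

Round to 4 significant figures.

355.6 bbl/min × 0.158987 m³/bbl ÷ 60 s/min = 0.942263 m³/s
0.942263 m³/s ÷ 1.63871×10⁻⁵ m³/in³ = 57500.3 in³/s

5.750×10⁴ in³/s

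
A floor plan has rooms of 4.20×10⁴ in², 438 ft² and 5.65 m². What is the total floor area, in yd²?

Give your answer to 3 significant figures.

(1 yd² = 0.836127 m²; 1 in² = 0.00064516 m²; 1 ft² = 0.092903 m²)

4.20×10⁴ in² × 0.00064516 = 27.0967 m²
438 ft² × 0.092903 = 40.6915 m²
5.65 m² (already m²)
Sum: 27.0967 + 40.6915 + 5.65 = 73.4382 m²
In yd²: 73.4382 / 0.836127 = 87.8314 yd²

87.8 yd²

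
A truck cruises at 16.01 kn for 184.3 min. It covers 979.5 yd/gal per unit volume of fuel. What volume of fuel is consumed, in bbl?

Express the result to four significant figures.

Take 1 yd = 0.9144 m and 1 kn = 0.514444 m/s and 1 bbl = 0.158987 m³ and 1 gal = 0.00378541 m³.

2.421 bbl

16.01 kn → 8.23625 m/s
184.3 min → 11058 s
d = v × t = 8.23625 × 11058 = 91076.5 m
979.5 yd/gal → 236607 m/m³
V = d / (distance per unit fuel) = 91076.5 / 236607 = 0.384927 m³
In bbl: 0.384927 / 0.158987 = 2.42112 bbl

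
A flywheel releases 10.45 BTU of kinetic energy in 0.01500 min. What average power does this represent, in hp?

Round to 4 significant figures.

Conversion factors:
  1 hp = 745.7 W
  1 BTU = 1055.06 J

10.45 BTU × 1055.06 → 11025.4 J
0.01500 min × 60 → 0.9 s
P = E / t = 11025.4 J / 0.9 s = 12250.4 W
12250.4 W ÷ (745.7 W/hp) = 16.4281 hp

16.43 hp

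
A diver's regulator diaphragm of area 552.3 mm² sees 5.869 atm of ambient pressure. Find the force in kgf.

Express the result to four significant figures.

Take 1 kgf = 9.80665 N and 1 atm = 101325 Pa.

5.869 atm × 101325 = 594676 Pa
552.3 mm² × 10⁻⁶ = 5.523×10⁻⁴ m²
F = P × A = 594676 Pa × 5.523×10⁻⁴ m² = 328.44 N
328.44 N ÷ (9.80665 N/kgf) = 33.4916 kgf

33.49 kgf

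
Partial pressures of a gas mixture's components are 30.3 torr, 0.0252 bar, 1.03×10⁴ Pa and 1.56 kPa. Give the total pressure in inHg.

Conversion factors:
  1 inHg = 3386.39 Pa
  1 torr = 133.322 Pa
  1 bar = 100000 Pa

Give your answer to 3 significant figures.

30.3 torr × 133.322 = 4039.66 Pa
0.0252 bar × 100000 = 2520 Pa
1.03×10⁴ Pa (already Pa)
1.56 kPa × 1000 = 1560 Pa
Total: 4039.66 + 2520 + 10300 + 1560 = 18419.7 Pa
In inHg: 18419.7 / 3386.39 = 5.43933 inHg

5.44 inHg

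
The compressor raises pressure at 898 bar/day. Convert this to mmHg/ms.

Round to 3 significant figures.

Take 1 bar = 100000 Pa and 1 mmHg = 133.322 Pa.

898 bar/day × 100000 Pa/bar ÷ 86400 s/day = 1039.35 Pa/s
1039.35 Pa/s ÷ 133.322 Pa/mmHg × 0.001 s/ms = 0.00779579 mmHg/ms

0.00780 mmHg/ms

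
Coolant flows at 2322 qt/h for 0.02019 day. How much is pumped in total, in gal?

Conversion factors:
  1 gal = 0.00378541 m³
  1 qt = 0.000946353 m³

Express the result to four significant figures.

2322 qt/h → 6.10398×10⁻⁴ m³/s
0.02019 day → 1744.42 s
V = Q × t = 6.10398×10⁻⁴ × 1744.42 = 1.06479 m³
In gal: 1.06479 / 0.00378541 = 281.288 gal

281.3 gal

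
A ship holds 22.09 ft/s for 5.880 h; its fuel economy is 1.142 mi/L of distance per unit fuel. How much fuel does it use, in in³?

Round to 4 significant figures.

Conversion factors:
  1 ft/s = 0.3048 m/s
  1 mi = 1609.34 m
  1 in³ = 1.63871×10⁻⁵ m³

22.09 ft/s → 6.73303 m/s
5.880 h → 21168 s
d = v × t = 6.73303 × 21168 = 142525 m
1.142 mi/L → 1.83787×10⁶ m/m³
V = d / (distance per unit fuel) = 142525 / 1.83787×10⁶ = 0.077549 m³
In in³: 0.077549 / 1.63871×10⁻⁵ = 4732.32 in³

4732 in³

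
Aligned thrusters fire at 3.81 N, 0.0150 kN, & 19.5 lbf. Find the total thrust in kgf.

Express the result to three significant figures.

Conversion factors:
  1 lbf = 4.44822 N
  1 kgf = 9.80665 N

3.81 N (already N)
0.0150 kN × 1000 → 15 N
19.5 lbf × 4.44822 → 86.7403 N
Sum: 3.81 + 15 + 86.7403 = 105.55 N
In kgf: 105.55 / 9.80665 = 10.7631 kgf

10.8 kgf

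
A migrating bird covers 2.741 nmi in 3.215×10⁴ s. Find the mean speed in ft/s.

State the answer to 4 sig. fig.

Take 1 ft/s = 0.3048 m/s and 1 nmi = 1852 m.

0.5180 ft/s

2.741 nmi × 1852 → 5076.33 m
v = d / t = 5076.33 m / 32150 s = 0.157895 m/s
0.157895 m/s ÷ (0.3048 m/s/ft/s) = 0.518028 ft/s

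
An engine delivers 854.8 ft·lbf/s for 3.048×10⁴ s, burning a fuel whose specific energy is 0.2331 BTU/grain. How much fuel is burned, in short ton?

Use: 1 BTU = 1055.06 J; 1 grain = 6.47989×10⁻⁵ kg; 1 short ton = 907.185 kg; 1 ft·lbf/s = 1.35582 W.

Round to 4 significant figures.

854.8 ft·lbf/s → 1158.95 W
E = P × t = 1158.95 × 30480 = 3.53248×10⁷ J
0.2331 BTU/grain → 3.79535×10⁶ J/kg
m = E / e_s = 3.53248×10⁷ / 3.79535×10⁶ = 9.30739 kg
In short ton: 9.30739 / 907.185 = 0.0102596 short ton

0.01026 short ton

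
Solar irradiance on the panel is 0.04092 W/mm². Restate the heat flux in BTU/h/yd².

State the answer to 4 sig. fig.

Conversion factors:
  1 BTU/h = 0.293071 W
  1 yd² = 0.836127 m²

1.167×10⁵ BTU/h/yd²

0.04092 W/mm² ÷ 10⁻⁶ m²/mm² = 40920 W/m²
40920 W/m² ÷ 0.293071 W/BTU/h × 0.836127 m²/yd² = 116744 BTU/h/yd²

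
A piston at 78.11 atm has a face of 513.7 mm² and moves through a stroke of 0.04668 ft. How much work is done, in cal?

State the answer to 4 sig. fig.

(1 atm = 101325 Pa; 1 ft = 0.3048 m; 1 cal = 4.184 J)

78.11 atm → 7.9145×10⁶ Pa
513.7 mm² → 5.137×10⁻⁴ m²
F = P × A = 7.9145×10⁶ × 5.137×10⁻⁴ = 4065.68 N
0.04668 ft → 0.0142281 m
W = F × d = 4065.68 × 0.0142281 = 57.8469 J
In cal: 57.8469 / 4.184 = 13.8257 cal

13.83 cal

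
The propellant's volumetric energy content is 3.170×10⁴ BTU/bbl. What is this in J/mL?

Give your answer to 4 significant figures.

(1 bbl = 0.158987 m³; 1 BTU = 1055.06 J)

3.170×10⁴ BTU/bbl × 1055.06 J/BTU ÷ 0.158987 m³/bbl = 2.10366×10⁸ J/m³
2.10366×10⁸ J/m³ × 10⁻⁶ m³/mL = 210.366 J/mL

210.4 J/mL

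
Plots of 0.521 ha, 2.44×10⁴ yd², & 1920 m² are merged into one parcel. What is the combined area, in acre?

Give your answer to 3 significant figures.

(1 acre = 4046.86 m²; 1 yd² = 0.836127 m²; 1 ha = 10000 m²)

6.80 acre

0.521 ha × 10000 = 5210 m²
2.44×10⁴ yd² × 0.836127 = 20401.5 m²
1920 m² (already m²)
Sum: 5210 + 20401.5 + 1920 = 27531.5 m²
In acre: 27531.5 / 4046.86 = 6.80318 acre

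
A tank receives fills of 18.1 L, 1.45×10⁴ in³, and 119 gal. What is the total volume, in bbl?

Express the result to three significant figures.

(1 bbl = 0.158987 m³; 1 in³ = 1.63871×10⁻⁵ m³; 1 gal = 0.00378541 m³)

18.1 L × 0.001 = 0.0181 m³
1.45×10⁴ in³ × 1.63871×10⁻⁵ = 0.237613 m³
119 gal × 0.00378541 = 0.450464 m³
Total: 0.0181 + 0.237613 + 0.450464 = 0.706177 m³
In bbl: 0.706177 / 0.158987 = 4.44173 bbl

4.44 bbl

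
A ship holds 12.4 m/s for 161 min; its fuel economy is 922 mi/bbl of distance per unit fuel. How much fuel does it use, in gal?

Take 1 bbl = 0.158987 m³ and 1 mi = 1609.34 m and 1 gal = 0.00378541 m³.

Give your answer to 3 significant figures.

161 min → 9660 s
d = v × t = 12.4 × 9660 = 119784 m
922 mi/bbl → 9.33291×10⁶ m/m³
V = d / (distance per unit fuel) = 119784 / 9.33291×10⁶ = 0.0128346 m³
In gal: 0.0128346 / 0.00378541 = 3.39054 gal

3.39 gal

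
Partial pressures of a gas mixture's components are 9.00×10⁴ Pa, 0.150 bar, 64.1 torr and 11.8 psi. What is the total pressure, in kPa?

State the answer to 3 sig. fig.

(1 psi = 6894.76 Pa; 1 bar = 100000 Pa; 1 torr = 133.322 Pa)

9.00×10⁴ Pa (already Pa)
0.150 bar × 100000 = 15000 Pa
64.1 torr × 133.322 = 8545.94 Pa
11.8 psi × 6894.76 = 81358.2 Pa
Combined: 90000 + 15000 + 8545.94 + 81358.2 = 194904 Pa
In kPa: 194904 / 1000 = 194.904 kPa

195 kPa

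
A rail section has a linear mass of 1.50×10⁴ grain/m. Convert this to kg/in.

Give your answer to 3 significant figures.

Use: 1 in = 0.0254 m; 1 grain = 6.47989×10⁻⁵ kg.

1.50×10⁴ grain/m × 6.47989×10⁻⁵ kg/grain = 0.971983 kg/m
0.971983 kg/m × 0.0254 m/in = 0.0246884 kg/in

0.0247 kg/in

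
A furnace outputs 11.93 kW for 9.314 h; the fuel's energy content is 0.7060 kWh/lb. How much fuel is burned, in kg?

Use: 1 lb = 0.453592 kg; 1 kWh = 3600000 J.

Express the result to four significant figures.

71.39 kg

11.93 kW → 11930 W
9.314 h → 33530.4 s
E = P × t = 11930 × 33530.4 = 4.00018×10⁸ J
0.7060 kWh/lb → 5.60327×10⁶ J/kg
m = E / e_s = 4.00018×10⁸ / 5.60327×10⁶ = 71.3901 kg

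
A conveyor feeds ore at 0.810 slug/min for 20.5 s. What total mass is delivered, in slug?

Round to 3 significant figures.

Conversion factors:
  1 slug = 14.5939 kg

0.810 slug/min → 0.197018 kg/s
m = ṁ × t = 0.197018 × 20.5 = 4.03887 kg
In slug: 4.03887 / 14.5939 = 0.276751 slug

0.277 slug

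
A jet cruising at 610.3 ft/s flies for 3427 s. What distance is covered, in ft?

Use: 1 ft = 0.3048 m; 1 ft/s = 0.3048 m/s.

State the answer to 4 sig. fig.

2.091×10⁶ ft

610.3 ft/s × 0.3048 → 186.019 m/s
d = v × t = 186.019 m/s × 3427 s = 637487 m
637487 m ÷ (0.3048 m/ft) = 2.09149×10⁶ ft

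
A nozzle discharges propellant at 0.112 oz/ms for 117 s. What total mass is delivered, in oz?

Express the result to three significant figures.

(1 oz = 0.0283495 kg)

1.31×10⁴ oz

0.112 oz/ms → 3.17514 kg/s
m = ṁ × t = 3.17514 × 117 = 371.491 kg
In oz: 371.491 / 0.0283495 = 13104 oz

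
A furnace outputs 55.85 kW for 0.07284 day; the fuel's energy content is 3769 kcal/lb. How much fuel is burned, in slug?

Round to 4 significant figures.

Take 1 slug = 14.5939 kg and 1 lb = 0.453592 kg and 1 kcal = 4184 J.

0.6928 slug

55.85 kW → 55850 W
0.07284 day → 6293.38 s
E = P × t = 55850 × 6293.38 = 3.51485×10⁸ J
3769 kcal/lb → 3.47658×10⁷ J/kg
m = E / e_s = 3.51485×10⁸ / 3.47658×10⁷ = 10.1101 kg
In slug: 10.1101 / 14.5939 = 0.692762 slug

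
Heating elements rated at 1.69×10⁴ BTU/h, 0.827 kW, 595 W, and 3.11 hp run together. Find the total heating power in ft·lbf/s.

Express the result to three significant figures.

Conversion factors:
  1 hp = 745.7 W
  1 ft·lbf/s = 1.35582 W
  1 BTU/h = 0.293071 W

1.69×10⁴ BTU/h × 0.293071 = 4952.9 W
0.827 kW × 1000 = 827 W
595 W (already W)
3.11 hp × 745.7 = 2319.13 W
Total: 4952.9 + 827 + 595 + 2319.13 = 8694.03 W
In ft·lbf/s: 8694.03 / 1.35582 = 6412.38 ft·lbf/s

6410 ft·lbf/s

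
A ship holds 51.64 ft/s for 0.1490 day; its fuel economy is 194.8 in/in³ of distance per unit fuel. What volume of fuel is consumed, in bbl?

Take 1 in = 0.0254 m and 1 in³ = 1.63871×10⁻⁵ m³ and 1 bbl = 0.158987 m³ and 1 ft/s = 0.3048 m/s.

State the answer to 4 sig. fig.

4.221 bbl

51.64 ft/s → 15.7399 m/s
0.1490 day → 12873.6 s
d = v × t = 15.7399 × 12873.6 = 202629 m
194.8 in/in³ → 301940 m/m³
V = d / (distance per unit fuel) = 202629 / 301940 = 0.67109 m³
In bbl: 0.67109 / 0.158987 = 4.22104 bbl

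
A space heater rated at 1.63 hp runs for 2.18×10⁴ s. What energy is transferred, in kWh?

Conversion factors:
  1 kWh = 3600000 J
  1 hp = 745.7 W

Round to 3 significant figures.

7.36 kWh

1.63 hp × 745.7 = 1215.49 W
E = P × t = 1215.49 W × 21800 s = 2.64977×10⁷ J
2.64977×10⁷ J ÷ (3600000 J/kWh) = 7.36047 kWh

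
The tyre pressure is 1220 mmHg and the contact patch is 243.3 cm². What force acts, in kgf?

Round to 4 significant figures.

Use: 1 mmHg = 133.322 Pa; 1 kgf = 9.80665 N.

403.5 kgf

1220 mmHg × 133.322 = 162653 Pa
243.3 cm² × 0.0001 = 0.02433 m²
F = P × A = 162653 Pa × 0.02433 m² = 3957.35 N
3957.35 N ÷ (9.80665 N/kgf) = 403.537 kgf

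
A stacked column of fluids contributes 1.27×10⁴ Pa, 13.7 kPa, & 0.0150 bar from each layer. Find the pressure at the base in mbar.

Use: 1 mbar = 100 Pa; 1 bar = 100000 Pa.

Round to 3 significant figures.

279 mbar

1.27×10⁴ Pa (already Pa)
13.7 kPa × 1000 = 13700 Pa
0.0150 bar × 100000 = 1500 Pa
Combined: 12700 + 13700 + 1500 = 27900 Pa
In mbar: 27900 / 100 = 279 mbar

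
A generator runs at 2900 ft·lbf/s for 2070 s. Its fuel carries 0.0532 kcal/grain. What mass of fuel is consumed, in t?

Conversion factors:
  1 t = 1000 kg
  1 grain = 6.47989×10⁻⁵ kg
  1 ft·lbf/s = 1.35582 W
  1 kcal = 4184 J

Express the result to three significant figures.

2900 ft·lbf/s → 3931.88 W
E = P × t = 3931.88 × 2070 = 8.13899×10⁶ J
0.0532 kcal/grain → 3.43507×10⁶ J/kg
m = E / e_s = 8.13899×10⁶ / 3.43507×10⁶ = 2.36938 kg
In t: 2.36938 / 1000 = 0.00236938 t

0.00237 t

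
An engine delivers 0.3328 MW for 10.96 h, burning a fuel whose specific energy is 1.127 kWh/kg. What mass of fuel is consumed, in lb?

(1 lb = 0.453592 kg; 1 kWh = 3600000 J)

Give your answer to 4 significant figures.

7135 lb

0.3328 MW → 332800 W
10.96 h → 39456 s
E = P × t = 332800 × 39456 = 1.3131×10¹⁰ J
1.127 kWh/kg → 4.0572×10⁶ J/kg
m = E / e_s = 1.3131×10¹⁰ / 4.0572×10⁶ = 3236.47 kg
In lb: 3236.47 / 0.453592 = 7135.2 lb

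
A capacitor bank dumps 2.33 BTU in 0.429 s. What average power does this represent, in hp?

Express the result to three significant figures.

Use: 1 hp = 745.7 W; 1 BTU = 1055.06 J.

2.33 BTU × 1055.06 → 2458.29 J
P = E / t = 2458.29 J / 0.429 s = 5730.28 W
5730.28 W ÷ (745.7 W/hp) = 7.68443 hp

7.68 hp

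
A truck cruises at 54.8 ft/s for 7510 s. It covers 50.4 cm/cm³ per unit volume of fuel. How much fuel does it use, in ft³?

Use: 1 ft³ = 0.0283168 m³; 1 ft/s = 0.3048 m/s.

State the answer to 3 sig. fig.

54.8 ft/s → 16.703 m/s
d = v × t = 16.703 × 7510 = 125440 m
50.4 cm/cm³ → 504000 m/m³
V = d / (distance per unit fuel) = 125440 / 504000 = 0.248889 m³
In ft³: 0.248889 / 0.0283168 = 8.78945 ft³

8.79 ft³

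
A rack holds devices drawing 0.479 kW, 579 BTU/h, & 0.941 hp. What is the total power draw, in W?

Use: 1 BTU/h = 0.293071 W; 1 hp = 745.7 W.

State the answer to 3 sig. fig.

0.479 kW × 1000 = 479 W
579 BTU/h × 0.293071 = 169.688 W
0.941 hp × 745.7 = 701.704 W
Combined: 479 + 169.688 + 701.704 = 1350.39 W

1350 W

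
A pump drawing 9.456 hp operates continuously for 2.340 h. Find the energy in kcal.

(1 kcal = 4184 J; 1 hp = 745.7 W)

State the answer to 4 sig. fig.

9.456 hp × 745.7 → 7051.34 W
2.340 h × 3600 → 8424 s
E = P × t = 7051.34 W × 8424 s = 5.94005×10⁷ J
5.94005×10⁷ J ÷ (4184 J/kcal) = 14197.1 kcal

1.420×10⁴ kcal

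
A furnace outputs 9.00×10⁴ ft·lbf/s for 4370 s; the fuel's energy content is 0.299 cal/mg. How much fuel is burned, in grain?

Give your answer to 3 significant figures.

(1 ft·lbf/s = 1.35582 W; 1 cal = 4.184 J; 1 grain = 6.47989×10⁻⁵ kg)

9.00×10⁴ ft·lbf/s → 122024 W
E = P × t = 122024 × 4370 = 5.33245×10⁸ J
0.299 cal/mg → 1.25102×10⁶ J/kg
m = E / e_s = 5.33245×10⁸ / 1.25102×10⁶ = 426.248 kg
In grain: 426.248 / 6.47989×10⁻⁵ = 6.57801×10⁶ grain

6.58×10⁶ grain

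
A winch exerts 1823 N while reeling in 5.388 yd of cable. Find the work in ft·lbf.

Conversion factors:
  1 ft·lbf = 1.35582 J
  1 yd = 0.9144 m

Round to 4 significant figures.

6624 ft·lbf

5.388 yd × 0.9144 → 4.92679 m
W = F × d = 1823 N × 4.92679 m = 8981.54 J
8981.54 J ÷ (1.35582 J/ft·lbf) = 6624.43 ft·lbf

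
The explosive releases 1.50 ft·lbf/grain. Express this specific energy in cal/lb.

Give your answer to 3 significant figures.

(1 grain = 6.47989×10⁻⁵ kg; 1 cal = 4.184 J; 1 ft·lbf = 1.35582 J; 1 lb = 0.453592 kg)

3400 cal/lb

1.50 ft·lbf/grain × 1.35582 J/ft·lbf ÷ 6.47989×10⁻⁵ kg/grain = 31385.3 J/kg
31385.3 J/kg ÷ 4.184 J/cal × 0.453592 kg/lb = 3402.51 cal/lb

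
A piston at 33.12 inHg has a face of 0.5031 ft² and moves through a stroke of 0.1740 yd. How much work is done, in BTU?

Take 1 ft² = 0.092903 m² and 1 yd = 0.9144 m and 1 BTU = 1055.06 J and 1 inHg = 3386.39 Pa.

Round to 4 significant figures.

33.12 inHg → 112157 Pa
0.5031 ft² → 0.0467395 m²
F = P × A = 112157 × 0.0467395 = 5242.16 N
0.1740 yd → 0.159106 m
W = F × d = 5242.16 × 0.159106 = 834.059 J
In BTU: 834.059 / 1055.06 = 0.790532 BTU

0.7905 BTU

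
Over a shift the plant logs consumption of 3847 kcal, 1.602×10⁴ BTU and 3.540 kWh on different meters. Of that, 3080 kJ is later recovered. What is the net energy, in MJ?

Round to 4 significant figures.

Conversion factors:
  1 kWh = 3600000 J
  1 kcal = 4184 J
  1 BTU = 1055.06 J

42.66 MJ

3847 kcal × 4184 = 1.60958×10⁷ J
1.602×10⁴ BTU × 1055.06 = 1.69021×10⁷ J
3.540 kWh × 3600000 = 1.2744×10⁷ J
3080 kJ × 1000 = 3.08×10⁶ J
Result: 1.60958×10⁷ + 1.69021×10⁷ + 1.2744×10⁷ − 3.08×10⁶ = 4.26619×10⁷ J
In MJ: 4.26619×10⁷ / 1000000 = 42.6619 MJ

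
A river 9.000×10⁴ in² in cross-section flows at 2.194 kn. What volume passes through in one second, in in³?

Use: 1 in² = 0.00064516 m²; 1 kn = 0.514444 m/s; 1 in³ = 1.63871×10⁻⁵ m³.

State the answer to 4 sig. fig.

3.999×10⁶ in³

2.194 kn × 0.514444 → 1.12869 m/s
9.000×10⁴ in² × 0.00064516 → 58.0644 m²
V = v × A × t = 1.12869 m/s × 58.0644 m² × 1 s = 65.5367 m³
65.5367 m³ ÷ (1.63871×10⁻⁵ m³/in³) = 3.99929×10⁶ in³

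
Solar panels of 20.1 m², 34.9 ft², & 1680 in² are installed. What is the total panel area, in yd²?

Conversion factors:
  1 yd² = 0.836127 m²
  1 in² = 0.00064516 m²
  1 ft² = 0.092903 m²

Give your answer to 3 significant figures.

29.2 yd²

20.1 m² (already m²)
34.9 ft² × 0.092903 = 3.24231 m²
1680 in² × 0.00064516 = 1.08387 m²
Sum: 20.1 + 3.24231 + 1.08387 = 24.4262 m²
In yd²: 24.4262 / 0.836127 = 29.2135 yd²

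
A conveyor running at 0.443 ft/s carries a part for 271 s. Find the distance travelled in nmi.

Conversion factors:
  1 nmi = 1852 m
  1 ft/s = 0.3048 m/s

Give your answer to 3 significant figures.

0.443 ft/s × 0.3048 = 0.135026 m/s
d = v × t = 0.135026 m/s × 271 s = 36.592 m
36.592 m ÷ (1852 m/nmi) = 0.0197581 nmi

0.0198 nmi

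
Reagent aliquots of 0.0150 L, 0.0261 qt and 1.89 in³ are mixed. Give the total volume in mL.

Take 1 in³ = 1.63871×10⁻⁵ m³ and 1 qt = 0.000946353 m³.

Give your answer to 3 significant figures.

70.7 mL

0.0150 L × 0.001 = 1.5×10⁻⁵ m³
0.0261 qt × 0.000946353 = 2.46998×10⁻⁵ m³
1.89 in³ × 1.63871×10⁻⁵ = 3.09716×10⁻⁵ m³
Total: 1.5×10⁻⁵ + 2.46998×10⁻⁵ + 3.09716×10⁻⁵ = 7.06714×10⁻⁵ m³
In mL: 7.06714×10⁻⁵ / 10⁻⁶ = 70.6714 mL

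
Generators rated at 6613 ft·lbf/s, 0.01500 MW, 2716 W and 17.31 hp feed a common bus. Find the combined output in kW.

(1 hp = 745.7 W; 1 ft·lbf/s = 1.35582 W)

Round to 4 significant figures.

39.59 kW

6613 ft·lbf/s × 1.35582 → 8966.04 W
0.01500 MW × 1000000 → 15000 W
2716 W (already W)
17.31 hp × 745.7 → 12908.1 W
Total: 8966.04 + 15000 + 2716 + 12908.1 = 39590.1 W
In kW: 39590.1 / 1000 = 39.5901 kW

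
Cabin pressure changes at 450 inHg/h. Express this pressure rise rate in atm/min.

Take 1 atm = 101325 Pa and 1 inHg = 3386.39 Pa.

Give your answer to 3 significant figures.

450 inHg/h × 3386.39 Pa/inHg ÷ 3600 s/h = 423.299 Pa/s
423.299 Pa/s ÷ 101325 Pa/atm × 60 s/min = 0.250658 atm/min

0.251 atm/min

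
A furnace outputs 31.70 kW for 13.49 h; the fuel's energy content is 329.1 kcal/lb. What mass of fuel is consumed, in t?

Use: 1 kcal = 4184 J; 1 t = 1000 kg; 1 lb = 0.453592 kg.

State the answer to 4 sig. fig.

0.5071 t

31.70 kW → 31700 W
13.49 h → 48564 s
E = P × t = 31700 × 48564 = 1.53948×10⁹ J
329.1 kcal/lb → 3.03567×10⁶ J/kg
m = E / e_s = 1.53948×10⁹ / 3.03567×10⁶ = 507.13 kg
In t: 507.13 / 1000 = 0.50713 t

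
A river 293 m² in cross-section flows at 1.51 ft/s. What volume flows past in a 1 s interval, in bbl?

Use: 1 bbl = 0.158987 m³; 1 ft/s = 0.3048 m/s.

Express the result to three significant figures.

1.51 ft/s × 0.3048 → 0.460248 m/s
V = v × A × t = 0.460248 m/s × 293 m² × 1 s = 134.853 m³
134.853 m³ ÷ (0.158987 m³/bbl) = 848.201 bbl

848 bbl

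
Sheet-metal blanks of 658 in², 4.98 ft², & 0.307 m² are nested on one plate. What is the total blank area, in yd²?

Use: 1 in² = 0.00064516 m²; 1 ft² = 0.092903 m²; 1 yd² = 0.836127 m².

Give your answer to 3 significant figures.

658 in² × 0.00064516 → 0.424515 m²
4.98 ft² × 0.092903 → 0.462657 m²
0.307 m² (already m²)
Total: 0.424515 + 0.462657 + 0.307 = 1.19417 m²
In yd²: 1.19417 / 0.836127 = 1.42822 yd²

1.43 yd²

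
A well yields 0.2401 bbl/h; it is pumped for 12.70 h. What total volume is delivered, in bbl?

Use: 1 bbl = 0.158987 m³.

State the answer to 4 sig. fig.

3.049 bbl

0.2401 bbl/h → 1.06035×10⁻⁵ m³/s
12.70 h → 45720 s
V = Q × t = 1.06035×10⁻⁵ × 45720 = 0.484792 m³
In bbl: 0.484792 / 0.158987 = 3.04926 bbl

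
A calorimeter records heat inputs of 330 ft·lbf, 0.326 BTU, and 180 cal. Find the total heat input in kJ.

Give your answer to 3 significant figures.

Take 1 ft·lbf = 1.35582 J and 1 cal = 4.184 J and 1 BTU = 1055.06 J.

330 ft·lbf × 1.35582 → 447.421 J
0.326 BTU × 1055.06 → 343.95 J
180 cal × 4.184 → 753.12 J
Total: 447.421 + 343.95 + 753.12 = 1544.49 J
In kJ: 1544.49 / 1000 = 1.54449 kJ

1.54 kJ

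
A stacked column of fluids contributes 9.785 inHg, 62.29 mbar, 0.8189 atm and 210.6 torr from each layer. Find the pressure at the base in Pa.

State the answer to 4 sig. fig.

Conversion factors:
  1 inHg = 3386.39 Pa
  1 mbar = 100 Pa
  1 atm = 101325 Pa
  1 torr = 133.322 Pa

1.504×10⁵ Pa

9.785 inHg × 3386.39 → 33135.8 Pa
62.29 mbar × 100 → 6229 Pa
0.8189 atm × 101325 → 82975 Pa
210.6 torr × 133.322 → 28077.6 Pa
Total: 33135.8 + 6229 + 82975 + 28077.6 = 150417 Pa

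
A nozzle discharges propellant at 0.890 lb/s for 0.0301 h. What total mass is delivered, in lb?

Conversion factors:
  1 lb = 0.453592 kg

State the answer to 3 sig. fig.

0.890 lb/s → 0.403697 kg/s
0.0301 h → 108.36 s
m = ṁ × t = 0.403697 × 108.36 = 43.7446 kg
In lb: 43.7446 / 0.453592 = 96.4404 lb

96.4 lb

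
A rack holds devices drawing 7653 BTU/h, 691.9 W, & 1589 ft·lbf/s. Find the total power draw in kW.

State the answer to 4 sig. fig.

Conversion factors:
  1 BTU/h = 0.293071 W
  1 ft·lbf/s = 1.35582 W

7653 BTU/h × 0.293071 = 2242.87 W
691.9 W (already W)
1589 ft·lbf/s × 1.35582 = 2154.4 W
Total: 2242.87 + 691.9 + 2154.4 = 5089.17 W
In kW: 5089.17 / 1000 = 5.08917 kW

5.089 kW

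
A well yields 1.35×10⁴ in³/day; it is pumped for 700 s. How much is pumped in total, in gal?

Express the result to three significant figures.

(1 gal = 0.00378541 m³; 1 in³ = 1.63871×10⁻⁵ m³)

1.35×10⁴ in³/day → 2.56048×10⁻⁶ m³/s
V = Q × t = 2.56048×10⁻⁶ × 700 = 0.00179234 m³
In gal: 0.00179234 / 0.00378541 = 0.473486 gal

0.473 gal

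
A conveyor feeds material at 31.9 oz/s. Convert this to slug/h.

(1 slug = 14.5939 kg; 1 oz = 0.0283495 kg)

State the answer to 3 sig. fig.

31.9 oz/s × 0.0283495 kg/oz = 0.904349 kg/s
0.904349 kg/s ÷ 14.5939 kg/slug × 3600 s/h = 223.083 slug/h

223 slug/h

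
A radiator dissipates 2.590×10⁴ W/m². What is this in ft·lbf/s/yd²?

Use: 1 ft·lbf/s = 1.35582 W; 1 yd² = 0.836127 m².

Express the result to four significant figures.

1.597×10⁴ ft·lbf/s/yd²

2.590×10⁴ W/m² is already 25900 W/m²
25900 W/m² ÷ 1.35582 W/ft·lbf/s × 0.836127 m²/yd² = 15972.4 ft·lbf/s/yd²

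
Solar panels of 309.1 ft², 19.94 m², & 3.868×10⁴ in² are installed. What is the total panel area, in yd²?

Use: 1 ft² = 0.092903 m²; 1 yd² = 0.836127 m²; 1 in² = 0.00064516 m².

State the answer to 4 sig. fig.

309.1 ft² × 0.092903 = 28.7163 m²
19.94 m² (already m²)
3.868×10⁴ in² × 0.00064516 = 24.9548 m²
Sum: 28.7163 + 19.94 + 24.9548 = 73.6111 m²
In yd²: 73.6111 / 0.836127 = 88.0382 yd²

88.04 yd²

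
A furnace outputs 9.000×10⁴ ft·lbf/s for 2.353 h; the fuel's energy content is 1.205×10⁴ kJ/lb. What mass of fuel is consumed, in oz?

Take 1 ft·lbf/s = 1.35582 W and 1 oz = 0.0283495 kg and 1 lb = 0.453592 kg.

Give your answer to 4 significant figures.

1372 oz

9.000×10⁴ ft·lbf/s → 122024 W
2.353 h → 8470.8 s
E = P × t = 122024 × 8470.8 = 1.03364×10⁹ J
1.205×10⁴ kJ/lb → 2.65657×10⁷ J/kg
m = E / e_s = 1.03364×10⁹ / 2.65657×10⁷ = 38.9088 kg
In oz: 38.9088 / 0.0283495 = 1372.47 oz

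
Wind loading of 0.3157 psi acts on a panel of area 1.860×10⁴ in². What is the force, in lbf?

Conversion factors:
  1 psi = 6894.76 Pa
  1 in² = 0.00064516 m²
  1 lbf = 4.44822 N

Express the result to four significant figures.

5872 lbf

0.3157 psi × 6894.76 → 2176.68 Pa
1.860×10⁴ in² × 0.00064516 → 12 m²
F = P × A = 2176.68 Pa × 12 m² = 26120.2 N
26120.2 N ÷ (4.44822 N/lbf) = 5872.06 lbf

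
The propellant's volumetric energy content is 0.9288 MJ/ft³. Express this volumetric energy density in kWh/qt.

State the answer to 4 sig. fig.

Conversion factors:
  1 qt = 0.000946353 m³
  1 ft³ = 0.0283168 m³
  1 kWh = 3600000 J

0.008622 kWh/qt

0.9288 MJ/ft³ × 1000000 J/MJ ÷ 0.0283168 m³/ft³ = 3.28003×10⁷ J/m³
3.28003×10⁷ J/m³ ÷ 3600000 J/kWh × 0.000946353 m³/qt = 0.00862241 kWh/qt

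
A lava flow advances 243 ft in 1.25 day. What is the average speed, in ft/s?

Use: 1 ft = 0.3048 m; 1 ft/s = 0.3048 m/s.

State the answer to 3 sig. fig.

0.00225 ft/s

243 ft × 0.3048 = 74.0664 m
1.25 day × 86400 = 108000 s
v = d / t = 74.0664 m / 108000 s = 6.858×10⁻⁴ m/s
6.858×10⁻⁴ m/s ÷ (0.3048 m/s/ft/s) = 0.00225 ft/s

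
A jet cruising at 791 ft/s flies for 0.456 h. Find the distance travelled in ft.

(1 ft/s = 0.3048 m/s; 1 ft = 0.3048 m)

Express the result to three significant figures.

1.30×10⁶ ft

791 ft/s × 0.3048 = 241.097 m/s
0.456 h × 3600 = 1641.6 s
d = v × t = 241.097 m/s × 1641.6 s = 395785 m
395785 m ÷ (0.3048 m/ft) = 1.29851×10⁶ ft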